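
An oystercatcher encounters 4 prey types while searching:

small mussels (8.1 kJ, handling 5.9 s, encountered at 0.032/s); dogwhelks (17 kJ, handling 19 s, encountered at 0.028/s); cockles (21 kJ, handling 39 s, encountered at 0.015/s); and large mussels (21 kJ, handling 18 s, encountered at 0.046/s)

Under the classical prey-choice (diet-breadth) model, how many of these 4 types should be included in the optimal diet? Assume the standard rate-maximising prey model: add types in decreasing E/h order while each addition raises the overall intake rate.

3

E/h in descending order: small mussels 1.37, large mussels 1.17, dogwhelks 0.895, cockles 0.538 kJ/s. The optimal diet is the largest prefix of this list for which every included type satisfies E_i/h_i > R on the types above it.
Rate on top 1: 0.218. large mussels: 1.17 > 0.218 → include.
Rate on top 2: 0.6075. dogwhelks: 0.895 > 0.6075 → include.
Rate on top 3: 0.6675. cockles: 0.538 < 0.6675 → exclude; stop.
Optimal diet: small mussels, large mussels, dogwhelks — 3 of 4 types.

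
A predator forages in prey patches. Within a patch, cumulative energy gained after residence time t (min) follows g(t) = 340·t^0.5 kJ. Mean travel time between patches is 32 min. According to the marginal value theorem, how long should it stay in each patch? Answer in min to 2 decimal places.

32.00 min

By the marginal value theorem, leave when the instantaneous gain rate g'(t) equals the habitat-wide average g(t)/(T + t).
g'(t) = 0.5·340·t^-0.5. Setting 0.5·340·t^-0.5 = 340·t^0.5/(32+t) gives 0.5(32+t) = t, so 0.50·t = 0.5×32.
t* = 0.5×32/0.50 = 32 min.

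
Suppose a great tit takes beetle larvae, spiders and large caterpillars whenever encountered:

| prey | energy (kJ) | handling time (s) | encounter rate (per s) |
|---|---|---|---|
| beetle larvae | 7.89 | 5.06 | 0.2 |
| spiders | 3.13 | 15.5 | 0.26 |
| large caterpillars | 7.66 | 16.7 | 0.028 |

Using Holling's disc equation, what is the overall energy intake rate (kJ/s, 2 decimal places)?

0.40 kJ/s

R = (0.2×7.89 + 0.26×3.13 + 0.028×7.66) / (1 + 0.2×5.06 + 0.26×15.5 + 0.028×16.7) = 2.606/6.51 = 0.4004 kJ/s.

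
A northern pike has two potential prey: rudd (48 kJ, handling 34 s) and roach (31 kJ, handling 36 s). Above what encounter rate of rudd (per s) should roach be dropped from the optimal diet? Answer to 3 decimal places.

The zero-one rule: include roach iff E₂/h₂ > λE₁/(1+λh₁). Equality gives the switch point.
λE₁h₂ = E₂ + λE₂h₁ ⇒ λ = E₂/(E₁h₂ − E₂h₁) = 31/(1728 − 1054) = 0.04599 per s.

0.046 per s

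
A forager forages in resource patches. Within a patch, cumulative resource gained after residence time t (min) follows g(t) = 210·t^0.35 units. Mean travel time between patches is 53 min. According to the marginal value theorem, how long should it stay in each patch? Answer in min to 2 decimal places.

28.54 min

Optimal t* satisfies g'(t*) = g(t*)/(T + t*).
g'(t) = 0.35·210·t^-0.65. Setting 0.35·210·t^-0.65 = 210·t^0.35/(53+t) gives 0.35(53+t) = t, so 0.65·t = 0.35×53.
t* = 0.35×53/0.65 = 28.54 min.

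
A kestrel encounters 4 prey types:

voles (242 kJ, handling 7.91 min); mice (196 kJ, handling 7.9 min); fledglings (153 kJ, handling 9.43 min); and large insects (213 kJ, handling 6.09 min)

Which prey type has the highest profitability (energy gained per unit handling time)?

large insects

Profitability E/h (kJ/min): voles = 242/7.91 = 30.6, mice = 196/7.9 = 24.8, fledglings = 153/9.43 = 16.2, large insects = 213/6.09 = 35.
Ranked: large insects > voles > mice > fledglings.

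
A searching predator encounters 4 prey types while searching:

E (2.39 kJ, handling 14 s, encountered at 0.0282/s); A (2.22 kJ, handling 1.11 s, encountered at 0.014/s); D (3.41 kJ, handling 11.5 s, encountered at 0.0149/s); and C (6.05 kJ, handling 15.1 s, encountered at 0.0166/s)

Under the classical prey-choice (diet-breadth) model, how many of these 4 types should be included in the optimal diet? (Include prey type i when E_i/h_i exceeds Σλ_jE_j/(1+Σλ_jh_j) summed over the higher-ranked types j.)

Profitabilities (E/h, kJ/s): A 2, C 0.401, D 0.297, E 0.171. Add prey in this order while the next type's profitability exceeds the intake rate on those already taken.
Rate on top 1: 0.0306. C: 0.401 > 0.0306 → include.
Rate on top 2: 0.1039. D: 0.297 > 0.1039 → include.
Rate on top 3: 0.1268. E: 0.171 > 0.1268 → include.
Optimal diet: A, C, D, E — 4 of 4 types.

4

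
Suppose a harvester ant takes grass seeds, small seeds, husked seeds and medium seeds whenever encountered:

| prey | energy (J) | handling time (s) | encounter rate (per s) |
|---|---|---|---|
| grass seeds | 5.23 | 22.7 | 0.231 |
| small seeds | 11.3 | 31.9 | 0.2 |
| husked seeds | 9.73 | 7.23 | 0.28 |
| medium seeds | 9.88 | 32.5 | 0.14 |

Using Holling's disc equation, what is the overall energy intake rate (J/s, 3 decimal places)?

Energy encountered per unit search time: 0.231×5.23 + 0.2×11.3 + 0.28×9.73 + 0.14×9.88 = 7.576 J/s.
Handling time per unit search time: 0.231×22.7 + 0.2×31.9 + 0.28×7.23 + 0.14×32.5 = 18.2.
Rate = 7.576/(1 + 18.2) = 0.3946 J/s.

0.395 J/s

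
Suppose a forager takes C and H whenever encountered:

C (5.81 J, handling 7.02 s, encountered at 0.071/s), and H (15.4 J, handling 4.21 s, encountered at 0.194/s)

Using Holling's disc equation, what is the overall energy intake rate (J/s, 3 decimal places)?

R = (0.071×5.81 + 0.194×15.4) / (1 + 0.071×7.02 + 0.194×4.21) = 3.4/2.315 = 1.469 J/s.

1.469 J/s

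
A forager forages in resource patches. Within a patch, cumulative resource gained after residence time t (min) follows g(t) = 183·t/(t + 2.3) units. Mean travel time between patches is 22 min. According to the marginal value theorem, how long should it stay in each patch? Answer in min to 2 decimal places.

7.11 min

Optimal t* satisfies g'(t*) = g(t*)/(T + t*).
g'(t) = 183·2.3/(t + 2.3)². Setting 183·2.3/(t+2.3)² = 183t/[(t+2.3)(22+t)] gives 2.3(22+t) = t(t+2.3), so t² = 2.3×22 = 50.6.
t* = √50.6 = 7.113 min.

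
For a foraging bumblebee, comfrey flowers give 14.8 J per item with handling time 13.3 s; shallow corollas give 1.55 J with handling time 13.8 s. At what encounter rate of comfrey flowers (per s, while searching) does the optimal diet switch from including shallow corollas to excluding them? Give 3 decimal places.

0.008 per s

Drop shallow corollas once their profitability E₂/h₂ falls below the rate achievable on comfrey flowers alone: E₂/h₂ = λE₁/(1 + λh₁).
Solve for λ: λE₁h₂ = E₂(1 + λh₁) → λ(E₁h₂ − E₂h₁) = E₂ → λ = E₂/(E₁h₂ − E₂h₁).
λ = 1.55/(14.8×13.8 − 1.55×13.3) = 1.55/183.6 = 0.008441 per s.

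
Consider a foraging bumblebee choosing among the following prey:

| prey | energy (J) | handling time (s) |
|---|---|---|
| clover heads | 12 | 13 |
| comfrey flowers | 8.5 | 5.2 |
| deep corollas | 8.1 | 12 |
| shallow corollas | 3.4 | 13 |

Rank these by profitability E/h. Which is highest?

comfrey flowers

In descending order of E/h:
comfrey flowers: 8.5/5.2 = 1.63 J/s
clover heads: 12/13 = 0.923 J/s
deep corollas: 8.1/12 = 0.675 J/s
shallow corollas: 3.4/13 = 0.262 J/s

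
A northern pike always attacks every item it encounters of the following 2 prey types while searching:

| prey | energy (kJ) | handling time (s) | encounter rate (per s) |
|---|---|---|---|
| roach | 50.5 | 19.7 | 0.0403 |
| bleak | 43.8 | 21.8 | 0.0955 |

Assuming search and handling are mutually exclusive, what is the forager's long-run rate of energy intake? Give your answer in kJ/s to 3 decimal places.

1.604 kJ/s

R = Σλ_iE_i / (1 + Σλ_ih_i)
Numerator: 0.0403×50.5 + 0.0955×43.8 = 6.218
Denominator: 1 + 0.0403×19.7 + 0.0955×21.8 = 3.876
R = 6.218/3.876 = 1.604 kJ/s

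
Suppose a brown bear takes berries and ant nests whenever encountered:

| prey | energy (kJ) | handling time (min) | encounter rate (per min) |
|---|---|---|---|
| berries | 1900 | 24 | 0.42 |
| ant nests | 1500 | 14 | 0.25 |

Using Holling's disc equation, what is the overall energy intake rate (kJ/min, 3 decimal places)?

80.453 kJ/min

Energy encountered per unit search time: 0.42×1900 + 0.25×1500 = 1173 kJ/min.
Handling time per unit search time: 0.42×24 + 0.25×14 = 13.58.
Rate = 1173/(1 + 13.58) = 80.45 kJ/min.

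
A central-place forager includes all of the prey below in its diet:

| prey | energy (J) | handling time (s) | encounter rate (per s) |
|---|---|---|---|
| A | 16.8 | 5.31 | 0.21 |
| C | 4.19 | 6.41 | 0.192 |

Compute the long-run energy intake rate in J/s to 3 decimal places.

Energy encountered per unit search time: 0.21×16.8 + 0.192×4.19 = 4.332 J/s.
Handling time per unit search time: 0.21×5.31 + 0.192×6.41 = 2.346.
Rate = 4.332/(1 + 2.346) = 1.295 J/s.

1.295 J/s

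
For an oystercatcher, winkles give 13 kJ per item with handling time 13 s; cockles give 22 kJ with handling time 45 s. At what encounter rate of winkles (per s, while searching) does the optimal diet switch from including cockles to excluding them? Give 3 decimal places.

Drop cockles once their profitability E₂/h₂ falls below the rate achievable on winkles alone: E₂/h₂ = λE₁/(1 + λh₁).
Solve for λ: λE₁h₂ = E₂(1 + λh₁) → λ(E₁h₂ − E₂h₁) = E₂ → λ = E₂/(E₁h₂ − E₂h₁).
λ = 22/(13×45 − 22×13) = 22/299 = 0.07358 per s.

0.074 per s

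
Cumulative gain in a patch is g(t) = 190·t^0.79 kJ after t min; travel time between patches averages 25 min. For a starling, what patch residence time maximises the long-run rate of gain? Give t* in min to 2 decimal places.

94.05 min

Optimal t* satisfies g'(t*) = g(t*)/(T + t*).
g'(t) = 0.79·190·t^-0.21. Setting 0.79·190·t^-0.21 = 190·t^0.79/(25+t) gives 0.79(25+t) = t, so 0.21·t = 0.79×25.
t* = 0.79×25/0.21 = 94.05 min.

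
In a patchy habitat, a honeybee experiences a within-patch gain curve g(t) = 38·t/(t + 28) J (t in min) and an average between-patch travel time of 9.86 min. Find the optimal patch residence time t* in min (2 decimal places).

Maximise g(t)/(T+t): set derivative to zero → g'(t)(T+t) = g(t).
g'(t) = 38·28/(t + 28)². Setting 38·28/(t+28)² = 38t/[(t+28)(9.86+t)] gives 28(9.86+t) = t(t+28), so t² = 28×9.86 = 276.1.
t* = √276.1 = 16.62 min.

16.62 min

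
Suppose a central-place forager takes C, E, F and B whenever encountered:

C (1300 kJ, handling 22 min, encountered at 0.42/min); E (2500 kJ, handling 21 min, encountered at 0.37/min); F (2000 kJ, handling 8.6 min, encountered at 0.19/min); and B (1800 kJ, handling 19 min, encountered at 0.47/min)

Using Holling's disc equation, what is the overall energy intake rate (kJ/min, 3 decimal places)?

R = (0.42×1300 + 0.37×2500 + 0.19×2000 + 0.47×1800) / (1 + 0.42×22 + 0.37×21 + 0.19×8.6 + 0.47×19) = 2697/28.57 = 94.39 kJ/min.

94.387 kJ/min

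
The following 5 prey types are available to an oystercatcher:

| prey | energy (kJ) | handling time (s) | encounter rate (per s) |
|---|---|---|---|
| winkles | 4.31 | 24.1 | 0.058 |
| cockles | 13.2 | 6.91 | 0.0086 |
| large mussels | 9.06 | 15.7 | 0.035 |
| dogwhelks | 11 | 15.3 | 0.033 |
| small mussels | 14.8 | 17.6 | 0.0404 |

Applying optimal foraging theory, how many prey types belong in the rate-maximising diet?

4

E/h in descending order: cockles 1.91, small mussels 0.841, dogwhelks 0.719, large mussels 0.577, winkles 0.179 kJ/s. The optimal diet is the largest prefix of this list for which every included type satisfies E_i/h_i > R on the types above it.
Rate on top 1: 0.1072. small mussels: 0.841 > 0.1072 → include.
Rate on top 2: 0.4018. dogwhelks: 0.719 > 0.4018 → include.
Rate on top 3: 0.4722. large mussels: 0.577 > 0.4722 → include.
Rate on top 4: 0.4926. winkles: 0.179 < 0.4926 → exclude; stop.
Optimal diet: cockles, small mussels, dogwhelks, large mussels — 4 of 5 types.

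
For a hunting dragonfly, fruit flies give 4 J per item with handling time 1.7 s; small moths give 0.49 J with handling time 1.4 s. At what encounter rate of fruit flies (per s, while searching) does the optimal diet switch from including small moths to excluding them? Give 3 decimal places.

0.103 per s

The zero-one rule: include small moths iff E₂/h₂ > λE₁/(1+λh₁). Equality gives the switch point.
λE₁h₂ = E₂ + λE₂h₁ ⇒ λ = E₂/(E₁h₂ − E₂h₁) = 0.49/(5.6 − 0.833) = 0.1028 per s.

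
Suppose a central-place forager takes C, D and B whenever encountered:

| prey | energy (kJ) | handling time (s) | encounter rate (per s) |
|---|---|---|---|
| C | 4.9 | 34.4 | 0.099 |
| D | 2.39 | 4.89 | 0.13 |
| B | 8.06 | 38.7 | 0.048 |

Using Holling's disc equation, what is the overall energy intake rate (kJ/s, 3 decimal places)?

R = Σλ_iE_i / (1 + Σλ_ih_i)
Numerator: 0.099×4.9 + 0.13×2.39 + 0.048×8.06 = 1.183
Denominator: 1 + 0.099×34.4 + 0.13×4.89 + 0.048×38.7 = 6.899
R = 1.183/6.899 = 0.1714 kJ/s

0.171 kJ/s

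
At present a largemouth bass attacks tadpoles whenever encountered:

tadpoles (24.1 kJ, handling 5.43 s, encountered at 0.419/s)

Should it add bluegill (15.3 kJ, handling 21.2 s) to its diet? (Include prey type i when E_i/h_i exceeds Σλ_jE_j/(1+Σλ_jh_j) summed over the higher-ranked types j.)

No

On tadpoles alone, R = ΣλE/(1+Σλh) = 10.1/3.275 = 3.083 kJ/s.
Profitability of bluegill: 15.3/21.2 = 0.7217 kJ/s.
Since 0.7217 < R, time spent handling bluegill is better spent searching.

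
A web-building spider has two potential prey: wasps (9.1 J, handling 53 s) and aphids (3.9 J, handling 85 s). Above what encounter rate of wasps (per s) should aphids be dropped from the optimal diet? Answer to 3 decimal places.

0.007 per s

Drop aphids once their profitability E₂/h₂ falls below the rate achievable on wasps alone: E₂/h₂ = λE₁/(1 + λh₁).
Solve for λ: λE₁h₂ = E₂(1 + λh₁) → λ(E₁h₂ − E₂h₁) = E₂ → λ = E₂/(E₁h₂ − E₂h₁).
λ = 3.9/(9.1×85 − 3.9×53) = 3.9/566.8 = 0.006881 per s.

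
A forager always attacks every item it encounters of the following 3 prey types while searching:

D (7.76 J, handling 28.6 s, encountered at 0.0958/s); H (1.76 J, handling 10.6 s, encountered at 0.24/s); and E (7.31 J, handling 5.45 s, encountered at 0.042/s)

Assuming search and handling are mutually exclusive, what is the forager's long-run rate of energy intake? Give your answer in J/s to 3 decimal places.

R = (0.0958×7.76 + 0.24×1.76 + 0.042×7.31) / (1 + 0.0958×28.6 + 0.24×10.6 + 0.042×5.45) = 1.473/6.513 = 0.2261 J/s.

0.226 J/s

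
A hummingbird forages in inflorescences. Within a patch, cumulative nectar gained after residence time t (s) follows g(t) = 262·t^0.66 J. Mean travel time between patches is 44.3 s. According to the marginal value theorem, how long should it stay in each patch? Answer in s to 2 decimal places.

Optimal t* satisfies g'(t*) = g(t*)/(T + t*).
g'(t) = 0.66·262·t^-0.34. Setting 0.66·262·t^-0.34 = 262·t^0.66/(44.3+t) gives 0.66(44.3+t) = t, so 0.34·t = 0.66×44.3.
t* = 0.66×44.3/0.34 = 85.99 s.

85.99 s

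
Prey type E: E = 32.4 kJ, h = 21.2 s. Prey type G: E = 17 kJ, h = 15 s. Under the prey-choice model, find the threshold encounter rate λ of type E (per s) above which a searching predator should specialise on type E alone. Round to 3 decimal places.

0.135 per s

The zero-one rule: include type G iff E₂/h₂ > λE₁/(1+λh₁). Equality gives the switch point.
λE₁h₂ = E₂ + λE₂h₁ ⇒ λ = E₂/(E₁h₂ − E₂h₁) = 17/(486 − 360.4) = 0.1354 per s.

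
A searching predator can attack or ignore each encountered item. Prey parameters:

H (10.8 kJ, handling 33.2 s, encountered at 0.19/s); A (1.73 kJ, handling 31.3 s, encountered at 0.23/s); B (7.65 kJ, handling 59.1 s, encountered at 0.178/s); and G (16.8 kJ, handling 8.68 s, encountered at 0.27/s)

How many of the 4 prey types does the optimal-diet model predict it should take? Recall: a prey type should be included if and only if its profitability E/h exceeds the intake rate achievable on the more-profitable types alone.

Profitabilities (E/h, kJ/s): G 1.94, H 0.325, B 0.129, A 0.0553. Add prey in this order while the next type's profitability exceeds the intake rate on those already taken.
Rate on top 1: 1.357. H: 0.325 < 1.357 → exclude; stop.
Optimal diet: G — 1 of 4 types.

1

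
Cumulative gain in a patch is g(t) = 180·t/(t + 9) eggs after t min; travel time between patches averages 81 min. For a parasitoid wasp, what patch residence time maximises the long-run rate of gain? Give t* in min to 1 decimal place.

27.0 min

Maximise g(t)/(T+t): set derivative to zero → g'(t)(T+t) = g(t).
g'(t) = 180·9/(t + 9)². Setting 180·9/(t+9)² = 180t/[(t+9)(81+t)] gives 9(81+t) = t(t+9), so t² = 9×81 = 729.
t* = √729 = 27 min.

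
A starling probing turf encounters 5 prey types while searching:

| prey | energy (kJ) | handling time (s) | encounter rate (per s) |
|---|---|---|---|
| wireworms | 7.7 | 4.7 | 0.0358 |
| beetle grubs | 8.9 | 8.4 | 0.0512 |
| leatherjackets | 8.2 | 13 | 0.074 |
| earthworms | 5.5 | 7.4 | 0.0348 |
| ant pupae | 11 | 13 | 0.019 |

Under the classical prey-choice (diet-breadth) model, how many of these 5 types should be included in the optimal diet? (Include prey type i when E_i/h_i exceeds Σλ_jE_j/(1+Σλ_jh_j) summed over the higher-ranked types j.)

Rank by E/h (kJ/s): wireworms 1.64, beetle grubs 1.06, ant pupae 0.846, earthworms 0.743, leatherjackets 0.631. Include each in turn until the next type's E/h falls below the running intake rate.
Rate on top 1: 0.236. beetle grubs: 1.06 > 0.236 → include.
Rate on top 2: 0.4576. ant pupae: 0.846 > 0.4576 → include.
Rate on top 3: 0.5096. earthworms: 0.743 > 0.5096 → include.
Rate on top 4: 0.5382. leatherjackets: 0.631 > 0.5382 → include.
Optimal diet: wireworms, beetle grubs, ant pupae, earthworms, leatherjackets — 5 of 5 types.

5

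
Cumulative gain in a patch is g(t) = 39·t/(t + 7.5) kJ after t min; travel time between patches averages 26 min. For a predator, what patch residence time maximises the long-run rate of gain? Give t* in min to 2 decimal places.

13.96 min

By the marginal value theorem, leave when the instantaneous gain rate g'(t) equals the habitat-wide average g(t)/(T + t).
g'(t) = 39·7.5/(t + 7.5)². Setting 39·7.5/(t+7.5)² = 39t/[(t+7.5)(26+t)] gives 7.5(26+t) = t(t+7.5), so t² = 7.5×26 = 195.
t* = √195 = 13.96 min.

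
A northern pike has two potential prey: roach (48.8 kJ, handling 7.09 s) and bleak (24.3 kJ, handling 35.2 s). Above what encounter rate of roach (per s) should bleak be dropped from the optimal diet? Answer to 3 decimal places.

0.016 per s

At the threshold, the rate on roach alone equals the profitability of bleak: λ·48.8/(1 + λ·7.09) = 24.3/35.2 = 0.6903.
Rearranging, λ(48.8 − 0.6903×7.09) = 0.6903, so λ = 0.6903/43.91 = 0.01572 per s.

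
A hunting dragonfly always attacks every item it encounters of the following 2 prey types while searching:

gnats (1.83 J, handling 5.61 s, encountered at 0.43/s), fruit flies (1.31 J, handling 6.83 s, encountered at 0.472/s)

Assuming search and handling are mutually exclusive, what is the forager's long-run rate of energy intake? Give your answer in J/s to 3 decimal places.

0.212 J/s

Energy encountered per unit search time: 0.43×1.83 + 0.472×1.31 = 1.405 J/s.
Handling time per unit search time: 0.43×5.61 + 0.472×6.83 = 5.636.
Rate = 1.405/(1 + 5.636) = 0.2118 J/s.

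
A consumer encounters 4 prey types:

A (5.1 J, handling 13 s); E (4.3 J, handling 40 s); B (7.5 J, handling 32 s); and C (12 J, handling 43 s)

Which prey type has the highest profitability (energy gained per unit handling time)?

A

In descending order of E/h:
A: 5.1/13 = 0.392 J/s
C: 12/43 = 0.279 J/s
B: 7.5/32 = 0.234 J/s
E: 4.3/40 = 0.107 J/s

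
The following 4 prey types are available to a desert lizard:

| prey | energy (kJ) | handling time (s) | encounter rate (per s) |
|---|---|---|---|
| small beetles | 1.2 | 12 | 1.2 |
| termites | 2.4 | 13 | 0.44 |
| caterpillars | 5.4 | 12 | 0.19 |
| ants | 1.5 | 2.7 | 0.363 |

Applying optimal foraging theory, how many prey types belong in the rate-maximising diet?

2

Rank by E/h (kJ/s): ants 0.556, caterpillars 0.45, termites 0.185, small beetles 0.1. Include each in turn until the next type's E/h falls below the running intake rate.
Rate on top 1: 0.275. caterpillars: 0.45 > 0.275 → include.
Rate on top 2: 0.3687. termites: 0.185 < 0.3687 → exclude; stop.
Optimal diet: ants, caterpillars — 2 of 4 types.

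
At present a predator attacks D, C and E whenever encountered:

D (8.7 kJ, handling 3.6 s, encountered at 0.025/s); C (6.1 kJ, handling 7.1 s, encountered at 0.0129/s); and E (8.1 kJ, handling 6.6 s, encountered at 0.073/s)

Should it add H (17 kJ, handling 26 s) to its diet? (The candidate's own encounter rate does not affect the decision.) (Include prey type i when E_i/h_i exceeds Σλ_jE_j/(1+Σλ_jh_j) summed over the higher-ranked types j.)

Yes

Intake rate on the current diet: R = (0.025×8.7 + 0.0129×6.1 + 0.073×8.1) / (1 + 0.025×3.6 + 0.0129×7.1 + 0.073×6.6) = 0.8875/1.663 = 0.5335 kJ/s.
H: E/h = 17/26 = 0.6538 kJ/s.
0.6538 > 0.5335, so adding H raises the average — include it.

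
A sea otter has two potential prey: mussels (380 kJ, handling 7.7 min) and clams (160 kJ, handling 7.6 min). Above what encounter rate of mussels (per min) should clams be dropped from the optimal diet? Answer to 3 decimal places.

0.097 per min

Drop clams once their profitability E₂/h₂ falls below the rate achievable on mussels alone: E₂/h₂ = λE₁/(1 + λh₁).
Solve for λ: λE₁h₂ = E₂(1 + λh₁) → λ(E₁h₂ − E₂h₁) = E₂ → λ = E₂/(E₁h₂ − E₂h₁).
λ = 160/(380×7.6 − 160×7.7) = 160/1656 = 0.09662 per min.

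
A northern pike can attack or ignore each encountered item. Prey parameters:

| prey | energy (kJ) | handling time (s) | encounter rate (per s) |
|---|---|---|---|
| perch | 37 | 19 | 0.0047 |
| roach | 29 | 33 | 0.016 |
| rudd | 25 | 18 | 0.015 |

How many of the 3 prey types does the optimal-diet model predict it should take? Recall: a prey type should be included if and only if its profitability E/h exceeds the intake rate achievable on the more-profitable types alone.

3

Profitabilities (E/h, kJ/s): perch 1.95, rudd 1.39, roach 0.879. Add prey in this order while the next type's profitability exceeds the intake rate on those already taken.
Rate on top 1: 0.1596. rudd: 1.39 > 0.1596 → include.
Rate on top 2: 0.4038. roach: 0.879 > 0.4038 → include.
Optimal diet: perch, rudd, roach — 3 of 3 types.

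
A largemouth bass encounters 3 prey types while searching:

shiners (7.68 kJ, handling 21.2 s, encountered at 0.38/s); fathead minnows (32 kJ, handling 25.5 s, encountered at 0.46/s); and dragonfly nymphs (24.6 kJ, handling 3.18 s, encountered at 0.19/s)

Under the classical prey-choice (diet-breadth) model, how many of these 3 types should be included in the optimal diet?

Profitabilities (E/h, kJ/s): dragonfly nymphs 7.74, fathead minnows 1.25, shiners 0.362. Add prey in this order while the next type's profitability exceeds the intake rate on those already taken.
Rate on top 1: 2.914. fathead minnows: 1.25 < 2.914 → exclude; stop.
Optimal diet: dragonfly nymphs — 1 of 3 types.

1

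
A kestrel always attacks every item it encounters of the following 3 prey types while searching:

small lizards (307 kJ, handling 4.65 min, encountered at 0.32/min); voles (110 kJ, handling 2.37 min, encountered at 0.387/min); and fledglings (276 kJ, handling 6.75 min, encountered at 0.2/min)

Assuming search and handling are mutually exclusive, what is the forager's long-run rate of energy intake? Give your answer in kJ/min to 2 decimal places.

41.22 kJ/min

R = Σλ_iE_i / (1 + Σλ_ih_i)
Numerator: 0.32×307 + 0.387×110 + 0.2×276 = 196
Denominator: 1 + 0.32×4.65 + 0.387×2.37 + 0.2×6.75 = 4.755
R = 196/4.755 = 41.22 kJ/min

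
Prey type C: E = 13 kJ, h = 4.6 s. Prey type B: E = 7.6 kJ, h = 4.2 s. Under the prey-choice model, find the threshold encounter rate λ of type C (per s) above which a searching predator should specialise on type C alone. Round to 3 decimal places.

Drop type B once their profitability E₂/h₂ falls below the rate achievable on type C alone: E₂/h₂ = λE₁/(1 + λh₁).
Solve for λ: λE₁h₂ = E₂(1 + λh₁) → λ(E₁h₂ − E₂h₁) = E₂ → λ = E₂/(E₁h₂ − E₂h₁).
λ = 7.6/(13×4.2 − 7.6×4.6) = 7.6/19.64 = 0.387 per s.

0.387 per s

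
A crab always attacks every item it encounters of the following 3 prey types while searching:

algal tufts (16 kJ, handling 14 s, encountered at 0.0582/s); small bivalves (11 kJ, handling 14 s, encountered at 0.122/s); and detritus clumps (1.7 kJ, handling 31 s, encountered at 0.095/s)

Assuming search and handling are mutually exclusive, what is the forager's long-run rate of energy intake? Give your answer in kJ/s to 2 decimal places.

R = (0.0582×16 + 0.122×11 + 0.095×1.7) / (1 + 0.0582×14 + 0.122×14 + 0.095×31) = 2.435/6.468 = 0.3764 kJ/s.

0.38 kJ/s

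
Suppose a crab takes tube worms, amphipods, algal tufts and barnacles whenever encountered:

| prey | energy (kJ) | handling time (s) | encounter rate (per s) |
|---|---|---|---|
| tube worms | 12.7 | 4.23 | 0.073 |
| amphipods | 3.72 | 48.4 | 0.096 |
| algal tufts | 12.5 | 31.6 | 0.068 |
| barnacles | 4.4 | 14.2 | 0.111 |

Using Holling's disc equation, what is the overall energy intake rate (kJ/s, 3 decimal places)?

R = (0.073×12.7 + 0.096×3.72 + 0.068×12.5 + 0.111×4.4) / (1 + 0.073×4.23 + 0.096×48.4 + 0.068×31.6 + 0.111×14.2) = 2.623/9.68 = 0.2709 kJ/s.

0.271 kJ/s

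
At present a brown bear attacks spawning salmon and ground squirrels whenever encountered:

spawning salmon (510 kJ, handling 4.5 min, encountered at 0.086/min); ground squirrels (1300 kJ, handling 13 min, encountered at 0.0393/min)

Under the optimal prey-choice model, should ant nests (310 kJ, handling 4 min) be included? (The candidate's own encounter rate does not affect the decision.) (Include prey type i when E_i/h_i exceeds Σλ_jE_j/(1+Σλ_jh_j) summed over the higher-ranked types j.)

Yes

Intake rate on the current diet: R = (0.086×510 + 0.0393×1300) / (1 + 0.086×4.5 + 0.0393×13) = 94.95/1.898 = 50.03 kJ/min.
Profitability of ant nests: 310/4 = 77.5 kJ/min.
Since 77.5 > R, including ant nests increases the long-run rate.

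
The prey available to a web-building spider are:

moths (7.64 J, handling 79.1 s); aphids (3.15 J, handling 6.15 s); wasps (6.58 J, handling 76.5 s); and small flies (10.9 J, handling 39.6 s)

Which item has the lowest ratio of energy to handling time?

wasps

In descending order of E/h:
aphids: 3.15/6.15 = 0.512 J/s
small flies: 10.9/39.6 = 0.275 J/s
moths: 7.64/79.1 = 0.0966 J/s
wasps: 6.58/76.5 = 0.086 J/s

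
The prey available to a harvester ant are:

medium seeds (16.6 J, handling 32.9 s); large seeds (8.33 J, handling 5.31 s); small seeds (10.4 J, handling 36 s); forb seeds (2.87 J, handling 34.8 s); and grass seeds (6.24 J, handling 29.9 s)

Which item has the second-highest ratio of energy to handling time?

Profitability E/h (J/s): medium seeds = 16.6/32.9 = 0.505, large seeds = 8.33/5.31 = 1.57, small seeds = 10.4/36 = 0.289, forb seeds = 2.87/34.8 = 0.0825, grass seeds = 6.24/29.9 = 0.209.
Ranked: large seeds > medium seeds > small seeds > grass seeds > forb seeds.

medium seeds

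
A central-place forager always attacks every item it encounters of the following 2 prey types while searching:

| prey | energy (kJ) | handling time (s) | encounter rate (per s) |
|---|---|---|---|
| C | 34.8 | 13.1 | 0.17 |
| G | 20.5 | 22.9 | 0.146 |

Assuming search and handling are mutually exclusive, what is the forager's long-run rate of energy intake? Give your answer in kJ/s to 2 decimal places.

1.36 kJ/s

R = Σλ_iE_i / (1 + Σλ_ih_i)
Numerator: 0.17×34.8 + 0.146×20.5 = 8.909
Denominator: 1 + 0.17×13.1 + 0.146×22.9 = 6.57
R = 8.909/6.57 = 1.356 kJ/s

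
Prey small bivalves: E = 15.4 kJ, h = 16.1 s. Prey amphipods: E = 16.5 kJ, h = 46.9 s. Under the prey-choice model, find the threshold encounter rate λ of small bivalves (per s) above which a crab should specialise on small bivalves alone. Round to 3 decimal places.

The zero-one rule: include amphipods iff E₂/h₂ > λE₁/(1+λh₁). Equality gives the switch point.
λE₁h₂ = E₂ + λE₂h₁ ⇒ λ = E₂/(E₁h₂ − E₂h₁) = 16.5/(722.3 − 265.7) = 0.03614 per s.

0.036 per s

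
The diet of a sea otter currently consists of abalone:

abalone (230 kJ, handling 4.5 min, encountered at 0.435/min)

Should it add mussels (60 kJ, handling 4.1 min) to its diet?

No

Current rate: (0.435×230)/(1 + 0.435×4.5) = 33.83 kJ/min.
mussels: E/h = 60/4.1 = 14.63 kJ/min.
Since 14.63 < R, time spent handling mussels is better spent searching.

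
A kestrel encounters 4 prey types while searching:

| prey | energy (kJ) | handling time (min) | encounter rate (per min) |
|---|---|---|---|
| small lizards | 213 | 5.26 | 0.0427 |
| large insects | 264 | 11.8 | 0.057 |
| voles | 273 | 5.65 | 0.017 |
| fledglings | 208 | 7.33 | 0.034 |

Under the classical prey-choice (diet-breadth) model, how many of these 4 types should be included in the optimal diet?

Profitabilities (E/h, kJ/min): voles 48.3, small lizards 40.5, fledglings 28.4, large insects 22.4. Add prey in this order while the next type's profitability exceeds the intake rate on those already taken.
Rate on top 1: 4.234. small lizards: 40.5 > 4.234 → include.
Rate on top 2: 10.4. fledglings: 28.4 > 10.4 → include.
Rate on top 3: 13.25. large insects: 22.4 > 13.25 → include.
Optimal diet: voles, small lizards, fledglings, large insects — 4 of 4 types.

4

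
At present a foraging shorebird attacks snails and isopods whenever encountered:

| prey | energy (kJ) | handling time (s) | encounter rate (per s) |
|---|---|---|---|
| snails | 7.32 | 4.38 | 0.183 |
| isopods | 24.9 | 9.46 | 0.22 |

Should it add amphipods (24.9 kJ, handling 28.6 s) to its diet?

Current rate: (0.183×7.32 + 0.22×24.9)/(1 + 0.183×4.38 + 0.22×9.46) = 1.756 kJ/s.
Profitability of amphipods: 24.9/28.6 = 0.8706 kJ/s.
0.8706 < 1.756, so adding amphipods would lower the average — exclude it.

No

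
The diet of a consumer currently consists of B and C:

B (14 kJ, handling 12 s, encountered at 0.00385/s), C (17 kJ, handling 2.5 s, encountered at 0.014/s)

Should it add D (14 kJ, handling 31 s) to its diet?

Current rate: (0.00385×14 + 0.014×17)/(1 + 0.00385×12 + 0.014×2.5) = 0.27 kJ/s.
Profitability of D: 14/31 = 0.4516 kJ/s.
Since 0.4516 > R, including D increases the long-run rate.

Yes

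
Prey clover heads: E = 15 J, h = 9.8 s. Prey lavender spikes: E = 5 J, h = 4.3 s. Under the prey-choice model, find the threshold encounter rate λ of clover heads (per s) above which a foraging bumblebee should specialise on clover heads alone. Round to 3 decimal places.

The zero-one rule: include lavender spikes iff E₂/h₂ > λE₁/(1+λh₁). Equality gives the switch point.
λE₁h₂ = E₂ + λE₂h₁ ⇒ λ = E₂/(E₁h₂ − E₂h₁) = 5/(64.5 − 49) = 0.3226 per s.

0.323 per s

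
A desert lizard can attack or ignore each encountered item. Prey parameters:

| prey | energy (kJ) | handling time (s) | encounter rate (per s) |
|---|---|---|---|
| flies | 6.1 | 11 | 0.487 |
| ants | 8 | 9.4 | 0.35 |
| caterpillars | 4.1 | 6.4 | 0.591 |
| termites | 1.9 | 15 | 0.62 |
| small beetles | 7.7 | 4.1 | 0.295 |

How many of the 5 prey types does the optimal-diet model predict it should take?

1

E/h in descending order: small beetles 1.88, ants 0.851, caterpillars 0.641, flies 0.555, termites 0.127 kJ/s. The optimal diet is the largest prefix of this list for which every included type satisfies E_i/h_i > R on the types above it.
Rate on top 1: 1.028. ants: 0.851 < 1.028 → exclude; stop.
Optimal diet: small beetles — 1 of 5 types.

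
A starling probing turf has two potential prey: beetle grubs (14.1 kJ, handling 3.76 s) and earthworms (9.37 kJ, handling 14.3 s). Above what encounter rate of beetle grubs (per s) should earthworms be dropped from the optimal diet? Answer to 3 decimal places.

Drop earthworms once their profitability E₂/h₂ falls below the rate achievable on beetle grubs alone: E₂/h₂ = λE₁/(1 + λh₁).
Solve for λ: λE₁h₂ = E₂(1 + λh₁) → λ(E₁h₂ − E₂h₁) = E₂ → λ = E₂/(E₁h₂ − E₂h₁).
λ = 9.37/(14.1×14.3 − 9.37×3.76) = 9.37/166.4 = 0.05631 per s.

0.056 per s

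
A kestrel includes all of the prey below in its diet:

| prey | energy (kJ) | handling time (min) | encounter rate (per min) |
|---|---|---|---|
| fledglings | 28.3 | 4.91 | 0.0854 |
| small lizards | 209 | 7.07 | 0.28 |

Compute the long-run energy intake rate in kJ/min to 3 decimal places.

R = Σλ_iE_i / (1 + Σλ_ih_i)
Numerator: 0.0854×28.3 + 0.28×209 = 60.94
Denominator: 1 + 0.0854×4.91 + 0.28×7.07 = 3.399
R = 60.94/3.399 = 17.93 kJ/min

17.928 kJ/min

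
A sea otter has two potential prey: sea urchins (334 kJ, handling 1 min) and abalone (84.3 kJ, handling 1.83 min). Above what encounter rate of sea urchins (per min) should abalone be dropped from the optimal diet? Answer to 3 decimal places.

0.160 per min

At the threshold, the rate on sea urchins alone equals the profitability of abalone: λ·334/(1 + λ·1) = 84.3/1.83 = 46.07.
Rearranging, λ(334 − 46.07×1) = 46.07, so λ = 46.07/287.9 = 0.16 per min.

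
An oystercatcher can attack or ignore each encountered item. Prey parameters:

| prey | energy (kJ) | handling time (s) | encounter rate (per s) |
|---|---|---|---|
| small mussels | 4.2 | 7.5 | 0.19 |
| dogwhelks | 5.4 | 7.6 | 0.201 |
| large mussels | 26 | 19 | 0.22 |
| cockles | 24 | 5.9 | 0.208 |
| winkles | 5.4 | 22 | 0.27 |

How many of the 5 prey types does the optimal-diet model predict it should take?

Rank by E/h (kJ/s): cockles 4.07, large mussels 1.37, dogwhelks 0.711, small mussels 0.56, winkles 0.245. Include each in turn until the next type's E/h falls below the running intake rate.
Rate on top 1: 2.241. large mussels: 1.37 < 2.241 → exclude; stop.
Optimal diet: cockles — 1 of 5 types.

1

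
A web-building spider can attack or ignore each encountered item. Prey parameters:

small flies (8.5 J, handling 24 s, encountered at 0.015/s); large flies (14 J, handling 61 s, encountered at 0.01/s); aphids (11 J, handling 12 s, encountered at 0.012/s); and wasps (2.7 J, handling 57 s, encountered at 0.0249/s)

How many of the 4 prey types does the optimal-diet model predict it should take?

Profitabilities (E/h, J/s): aphids 0.917, small flies 0.354, large flies 0.23, wasps 0.0474. Add prey in this order while the next type's profitability exceeds the intake rate on those already taken.
Rate on top 1: 0.1154. small flies: 0.354 > 0.1154 → include.
Rate on top 2: 0.1725. large flies: 0.23 > 0.1725 → include.
Rate on top 3: 0.189. wasps: 0.0474 < 0.189 → exclude; stop.
Optimal diet: aphids, small flies, large flies — 3 of 4 types.

3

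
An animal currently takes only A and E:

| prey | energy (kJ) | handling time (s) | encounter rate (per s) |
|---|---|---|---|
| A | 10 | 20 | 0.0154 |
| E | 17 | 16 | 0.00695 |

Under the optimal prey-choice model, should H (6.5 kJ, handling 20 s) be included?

Yes

Intake rate on the current diet: R = (0.0154×10 + 0.00695×17) / (1 + 0.0154×20 + 0.00695×16) = 0.2722/1.419 = 0.1918 kJ/s.
Profitability of H: 6.5/20 = 0.325 kJ/s.
0.325 > 0.1918, so adding H raises the average — include it.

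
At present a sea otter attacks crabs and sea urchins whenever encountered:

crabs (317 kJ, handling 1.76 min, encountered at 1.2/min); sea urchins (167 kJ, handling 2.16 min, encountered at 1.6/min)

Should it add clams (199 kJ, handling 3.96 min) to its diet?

Intake rate on the current diet: R = (1.2×317 + 1.6×167) / (1 + 1.2×1.76 + 1.6×2.16) = 647.6/6.568 = 98.6 kJ/min.
clams: E/h = 199/3.96 = 50.25 kJ/min.
Since 50.25 < R, time spent handling clams is better spent searching.

No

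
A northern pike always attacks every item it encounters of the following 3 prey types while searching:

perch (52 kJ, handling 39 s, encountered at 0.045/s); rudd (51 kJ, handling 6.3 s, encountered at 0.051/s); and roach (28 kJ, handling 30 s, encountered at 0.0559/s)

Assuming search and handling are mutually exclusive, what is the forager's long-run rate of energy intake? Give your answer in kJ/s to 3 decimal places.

Energy encountered per unit search time: 0.045×52 + 0.051×51 + 0.0559×28 = 6.506 kJ/s.
Handling time per unit search time: 0.045×39 + 0.051×6.3 + 0.0559×30 = 3.753.
Rate = 6.506/(1 + 3.753) = 1.369 kJ/s.

1.369 kJ/s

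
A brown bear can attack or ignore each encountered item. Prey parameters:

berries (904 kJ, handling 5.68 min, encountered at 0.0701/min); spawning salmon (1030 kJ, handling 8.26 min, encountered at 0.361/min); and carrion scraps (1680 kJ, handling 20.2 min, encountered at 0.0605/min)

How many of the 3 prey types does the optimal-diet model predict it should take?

2

Profitabilities (E/h, kJ/min): berries 159, spawning salmon 125, carrion scraps 83.2. Add prey in this order while the next type's profitability exceeds the intake rate on those already taken.
Rate on top 1: 45.32. spawning salmon: 125 > 45.32 → include.
Rate on top 2: 99.36. carrion scraps: 83.2 < 99.36 → exclude; stop.
Optimal diet: berries, spawning salmon — 2 of 3 types.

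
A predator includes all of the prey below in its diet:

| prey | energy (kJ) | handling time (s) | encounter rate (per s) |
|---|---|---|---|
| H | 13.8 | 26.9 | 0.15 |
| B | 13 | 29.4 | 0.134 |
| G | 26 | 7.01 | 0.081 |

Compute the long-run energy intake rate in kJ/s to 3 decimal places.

0.620 kJ/s

R = Σλ_iE_i / (1 + Σλ_ih_i)
Numerator: 0.15×13.8 + 0.134×13 + 0.081×26 = 5.918
Denominator: 1 + 0.15×26.9 + 0.134×29.4 + 0.081×7.01 = 9.542
R = 5.918/9.542 = 0.6202 kJ/s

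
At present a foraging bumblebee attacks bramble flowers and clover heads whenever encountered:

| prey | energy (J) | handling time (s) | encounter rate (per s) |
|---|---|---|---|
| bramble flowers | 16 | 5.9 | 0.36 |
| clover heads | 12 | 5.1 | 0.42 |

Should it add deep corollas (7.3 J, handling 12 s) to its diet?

Intake rate on the current diet: R = (0.36×16 + 0.42×12) / (1 + 0.36×5.9 + 0.42×5.1) = 10.8/5.266 = 2.051 J/s.
Profitability of deep corollas: 7.3/12 = 0.6083 J/s.
0.6083 < 2.051, so adding deep corollas would lower the average — exclude it.

No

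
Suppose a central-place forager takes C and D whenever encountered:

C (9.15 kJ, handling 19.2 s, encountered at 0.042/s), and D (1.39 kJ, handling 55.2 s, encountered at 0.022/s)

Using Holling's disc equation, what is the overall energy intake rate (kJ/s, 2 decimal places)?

R = Σλ_iE_i / (1 + Σλ_ih_i)
Numerator: 0.042×9.15 + 0.022×1.39 = 0.4149
Denominator: 1 + 0.042×19.2 + 0.022×55.2 = 3.021
R = 0.4149/3.021 = 0.1373 kJ/s

0.14 kJ/s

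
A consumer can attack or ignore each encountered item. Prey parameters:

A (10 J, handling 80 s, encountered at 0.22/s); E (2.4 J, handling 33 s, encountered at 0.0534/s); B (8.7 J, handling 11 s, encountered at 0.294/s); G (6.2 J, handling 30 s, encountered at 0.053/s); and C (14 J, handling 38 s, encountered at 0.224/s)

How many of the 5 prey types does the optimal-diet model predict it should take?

1

Rank by E/h (J/s): B 0.791, C 0.368, G 0.207, A 0.125, E 0.0727. Include each in turn until the next type's E/h falls below the running intake rate.
Rate on top 1: 0.6041. C: 0.368 < 0.6041 → exclude; stop.
Optimal diet: B — 1 of 5 types.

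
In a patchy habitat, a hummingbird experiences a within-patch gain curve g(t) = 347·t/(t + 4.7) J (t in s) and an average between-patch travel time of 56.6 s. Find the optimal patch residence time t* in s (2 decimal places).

Maximise g(t)/(T+t): set derivative to zero → g'(t)(T+t) = g(t).
g'(t) = 347·4.7/(t + 4.7)². Setting 347·4.7/(t+4.7)² = 347t/[(t+4.7)(56.6+t)] gives 4.7(56.6+t) = t(t+4.7), so t² = 4.7×56.6 = 266.
t* = √266 = 16.31 s.

16.31 s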